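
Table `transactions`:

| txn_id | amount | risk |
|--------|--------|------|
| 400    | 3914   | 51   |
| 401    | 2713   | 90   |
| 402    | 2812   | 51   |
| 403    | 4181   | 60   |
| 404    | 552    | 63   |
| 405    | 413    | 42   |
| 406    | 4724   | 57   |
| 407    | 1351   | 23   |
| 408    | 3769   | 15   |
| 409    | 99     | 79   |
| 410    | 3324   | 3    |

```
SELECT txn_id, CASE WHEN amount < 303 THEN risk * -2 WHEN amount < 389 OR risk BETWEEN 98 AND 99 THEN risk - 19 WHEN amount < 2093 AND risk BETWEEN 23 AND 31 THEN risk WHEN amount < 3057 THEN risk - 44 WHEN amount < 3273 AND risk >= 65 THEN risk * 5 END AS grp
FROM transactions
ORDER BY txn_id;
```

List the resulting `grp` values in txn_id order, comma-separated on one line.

NULL, 46, 7, NULL, 19, -2, NULL, 23, NULL, -158, NULL

txn_id=400: (no match → NULL) → NULL
txn_id=401: amount < 3057 → 46
txn_id=402: amount < 3057 → 7
txn_id=403: (no match → NULL) → NULL
txn_id=404: amount < 3057 → 19
txn_id=405: amount < 3057 → -2
txn_id=406: (no match → NULL) → NULL
txn_id=407: amount < 2093 AND risk BETWEEN 23 AND 31 → 23
txn_id=408: (no match → NULL) → NULL
txn_id=409: amount < 303 → -158
txn_id=410: (no match → NULL) → NULL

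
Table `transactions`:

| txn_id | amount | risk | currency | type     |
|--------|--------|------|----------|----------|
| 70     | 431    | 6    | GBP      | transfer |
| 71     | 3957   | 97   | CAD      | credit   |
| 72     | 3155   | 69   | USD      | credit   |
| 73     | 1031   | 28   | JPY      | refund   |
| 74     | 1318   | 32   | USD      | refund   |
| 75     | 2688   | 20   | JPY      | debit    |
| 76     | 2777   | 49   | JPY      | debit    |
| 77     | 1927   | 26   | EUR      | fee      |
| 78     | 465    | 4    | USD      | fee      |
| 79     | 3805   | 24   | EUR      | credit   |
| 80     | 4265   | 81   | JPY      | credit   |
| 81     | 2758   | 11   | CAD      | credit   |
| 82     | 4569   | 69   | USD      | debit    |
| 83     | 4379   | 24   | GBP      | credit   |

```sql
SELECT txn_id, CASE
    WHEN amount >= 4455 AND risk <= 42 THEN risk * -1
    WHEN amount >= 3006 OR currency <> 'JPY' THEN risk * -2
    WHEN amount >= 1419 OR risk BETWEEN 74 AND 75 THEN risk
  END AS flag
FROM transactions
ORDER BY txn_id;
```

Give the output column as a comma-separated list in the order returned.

txn_id=70: amount >= 3006 OR currency <> 'JPY' → -12
txn_id=71: amount >= 3006 OR currency <> 'JPY' → -194
txn_id=72: amount >= 3006 OR currency <> 'JPY' → -138
txn_id=73: (no match → NULL) → NULL
txn_id=74: amount >= 3006 OR currency <> 'JPY' → -64
txn_id=75: amount >= 1419 OR risk BETWEEN 74 AND 75 → 20
txn_id=76: amount >= 1419 OR risk BETWEEN 74 AND 75 → 49
txn_id=77: amount >= 3006 OR currency <> 'JPY' → -52
txn_id=78: amount >= 3006 OR currency <> 'JPY' → -8
txn_id=79: amount >= 3006 OR currency <> 'JPY' → -48
txn_id=80: amount >= 3006 OR currency <> 'JPY' → -162
txn_id=81: amount >= 3006 OR currency <> 'JPY' → -22
txn_id=82: amount >= 3006 OR currency <> 'JPY' → -138
txn_id=83: amount >= 3006 OR currency <> 'JPY' → -48

-12, -194, -138, NULL, -64, 20, 49, -52, -8, -48, -162, -22, -138, -48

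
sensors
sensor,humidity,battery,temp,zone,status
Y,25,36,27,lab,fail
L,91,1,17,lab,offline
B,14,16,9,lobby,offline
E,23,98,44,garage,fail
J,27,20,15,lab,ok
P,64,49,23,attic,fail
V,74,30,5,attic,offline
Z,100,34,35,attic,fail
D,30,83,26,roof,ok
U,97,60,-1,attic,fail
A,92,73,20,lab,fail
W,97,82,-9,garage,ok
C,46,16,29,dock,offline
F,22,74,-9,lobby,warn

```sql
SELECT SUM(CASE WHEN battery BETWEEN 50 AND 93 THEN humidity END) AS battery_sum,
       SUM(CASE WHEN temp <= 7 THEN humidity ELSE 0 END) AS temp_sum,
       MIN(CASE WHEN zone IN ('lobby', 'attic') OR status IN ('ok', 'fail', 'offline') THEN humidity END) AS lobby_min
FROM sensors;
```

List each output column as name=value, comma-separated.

[battery_sum: battery BETWEEN 50 AND 93]
sensor=Y: ✗
sensor=L: ✗
sensor=B: ✗
sensor=E: ✗
sensor=J: ✗
sensor=P: ✗
sensor=V: ✗
sensor=Z: ✗
sensor=D: ✓ → 30
sensor=U: ✓ → 97
sensor=A: ✓ → 92
sensor=W: ✓ → 97
sensor=C: ✗
sensor=F: ✓ → 22
battery_sum = 30 + 97 + 92 + 97 + 22 = 338
—
[temp_sum: temp <= 7]
sensor=Y: ✗
sensor=L: ✗
sensor=B: ✗
sensor=E: ✗
sensor=J: ✗
sensor=P: ✗
sensor=V: ✓ → 74
sensor=Z: ✗
sensor=D: ✗
sensor=U: ✓ → 97
sensor=A: ✗
sensor=W: ✓ → 97
sensor=C: ✗
sensor=F: ✓ → 22
temp_sum = 74 + 97 + 97 + 22 = 290
—
[lobby_min: zone IN ('lobby', 'attic') OR status IN ('ok', 'fail', 'offline')]
sensor=Y: ✓ → 25
sensor=L: ✓ → 91
sensor=B: ✓ → 14
sensor=E: ✓ → 23
sensor=J: ✓ → 27
sensor=P: ✓ → 64
sensor=V: ✓ → 74
sensor=Z: ✓ → 100
sensor=D: ✓ → 30
sensor=U: ✓ → 97
sensor=A: ✓ → 92
sensor=W: ✓ → 97
sensor=C: ✓ → 46
sensor=F: ✓ → 22
lobby_min = MIN(25, 91, 14, 23, 27, 64, 74, 100, 30, 97, 92, 97, 46, 22) = 14

battery_sum=338, temp_sum=290, lobby_min=14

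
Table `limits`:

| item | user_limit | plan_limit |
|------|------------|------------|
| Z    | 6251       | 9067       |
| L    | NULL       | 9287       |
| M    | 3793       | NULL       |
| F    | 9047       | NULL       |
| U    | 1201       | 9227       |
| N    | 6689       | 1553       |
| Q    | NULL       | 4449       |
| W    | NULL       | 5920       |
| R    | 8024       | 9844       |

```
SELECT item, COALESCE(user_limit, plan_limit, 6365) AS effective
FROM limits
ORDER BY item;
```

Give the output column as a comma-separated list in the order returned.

item=F: user_limit=9047 → 9047
item=L: user_limit=NULL, plan_limit=9287 → 9287
item=M: user_limit=3793 → 3793
item=N: user_limit=6689 → 6689
item=Q: user_limit=NULL, plan_limit=4449 → 4449
item=R: user_limit=8024 → 8024
item=U: user_limit=1201 → 1201
item=W: user_limit=NULL, plan_limit=5920 → 5920
item=Z: user_limit=6251 → 6251

9047, 9287, 3793, 6689, 4449, 8024, 1201, 5920, 6251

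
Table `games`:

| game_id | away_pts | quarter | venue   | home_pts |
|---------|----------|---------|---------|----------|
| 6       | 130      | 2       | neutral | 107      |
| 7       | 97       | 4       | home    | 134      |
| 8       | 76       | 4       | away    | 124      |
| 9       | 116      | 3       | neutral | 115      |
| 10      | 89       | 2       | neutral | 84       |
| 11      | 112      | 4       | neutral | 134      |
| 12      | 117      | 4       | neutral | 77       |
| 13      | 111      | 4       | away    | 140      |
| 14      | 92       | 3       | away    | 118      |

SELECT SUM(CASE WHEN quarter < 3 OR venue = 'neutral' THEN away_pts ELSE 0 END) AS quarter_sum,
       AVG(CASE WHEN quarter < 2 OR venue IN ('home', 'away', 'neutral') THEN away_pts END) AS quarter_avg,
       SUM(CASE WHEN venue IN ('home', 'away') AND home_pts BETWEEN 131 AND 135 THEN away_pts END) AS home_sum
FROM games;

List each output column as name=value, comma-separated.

[quarter_sum: quarter < 3 OR venue = 'neutral']
game_id=6: ✓ → 130
game_id=7: ✗
game_id=8: ✗
game_id=9: ✓ → 116
game_id=10: ✓ → 89
game_id=11: ✓ → 112
game_id=12: ✓ → 117
game_id=13: ✗
game_id=14: ✗
quarter_sum = 130 + 116 + 89 + 112 + 117 = 564
—
[quarter_avg: quarter < 2 OR venue IN ('home', 'away', 'neutral')]
game_id=6: ✓ → 130
game_id=7: ✓ → 97
game_id=8: ✓ → 76
game_id=9: ✓ → 116
game_id=10: ✓ → 89
game_id=11: ✓ → 112
game_id=12: ✓ → 117
game_id=13: ✓ → 111
game_id=14: ✓ → 92
quarter_avg = (130 + 97 + 76 + 116 + 89 + 112 + 117 + 111 + 92) / 9 = 104.4444444444
—
[home_sum: venue IN ('home', 'away') AND home_pts BETWEEN 131 AND 135]
game_id=6: ✗
game_id=7: ✓ → 97
game_id=8: ✗
game_id=9: ✗
game_id=10: ✗
game_id=11: ✗
game_id=12: ✗
game_id=13: ✗
game_id=14: ✗
home_sum = 97

quarter_sum=564, quarter_avg=104.4444444444, home_sum=97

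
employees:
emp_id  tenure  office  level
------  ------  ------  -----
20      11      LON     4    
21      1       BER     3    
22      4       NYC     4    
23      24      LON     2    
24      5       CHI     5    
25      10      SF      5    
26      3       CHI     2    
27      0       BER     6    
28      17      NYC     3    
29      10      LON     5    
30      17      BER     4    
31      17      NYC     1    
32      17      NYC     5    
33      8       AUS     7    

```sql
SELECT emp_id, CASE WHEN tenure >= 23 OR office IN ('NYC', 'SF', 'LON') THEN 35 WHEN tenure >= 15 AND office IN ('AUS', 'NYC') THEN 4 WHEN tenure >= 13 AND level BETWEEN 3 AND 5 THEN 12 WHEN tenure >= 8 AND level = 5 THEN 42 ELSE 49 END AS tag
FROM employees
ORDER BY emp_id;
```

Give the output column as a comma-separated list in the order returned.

emp_id=20: tenure >= 23 OR office IN ('NYC', 'SF', 'LON') → 35
emp_id=21: ELSE → 49
emp_id=22: tenure >= 23 OR office IN ('NYC', 'SF', 'LON') → 35
emp_id=23: tenure >= 23 OR office IN ('NYC', 'SF', 'LON') → 35
emp_id=24: ELSE → 49
emp_id=25: tenure >= 23 OR office IN ('NYC', 'SF', 'LON') → 35
emp_id=26: ELSE → 49
emp_id=27: ELSE → 49
emp_id=28: tenure >= 23 OR office IN ('NYC', 'SF', 'LON') → 35
emp_id=29: tenure >= 23 OR office IN ('NYC', 'SF', 'LON') → 35
emp_id=30: tenure >= 13 AND level BETWEEN 3 AND 5 → 12
emp_id=31: tenure >= 23 OR office IN ('NYC', 'SF', 'LON') → 35
emp_id=32: tenure >= 23 OR office IN ('NYC', 'SF', 'LON') → 35
emp_id=33: ELSE → 49

35, 49, 35, 35, 49, 35, 49, 49, 35, 35, 12, 35, 35, 49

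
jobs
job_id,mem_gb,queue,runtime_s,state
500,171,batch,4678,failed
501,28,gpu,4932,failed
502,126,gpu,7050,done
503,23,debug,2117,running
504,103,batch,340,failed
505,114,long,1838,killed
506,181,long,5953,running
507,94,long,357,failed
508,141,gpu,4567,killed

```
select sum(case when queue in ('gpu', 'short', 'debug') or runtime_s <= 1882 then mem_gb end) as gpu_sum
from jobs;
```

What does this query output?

job_id=500: ✗
job_id=501: ✓ → 28
job_id=502: ✓ → 126
job_id=503: ✓ → 23
job_id=504: ✓ → 103
job_id=505: ✓ → 114
job_id=506: ✗
job_id=507: ✓ → 94
job_id=508: ✓ → 141
gpu_sum = 28 + 126 + 23 + 103 + 114 + 94 + 141 = 629

629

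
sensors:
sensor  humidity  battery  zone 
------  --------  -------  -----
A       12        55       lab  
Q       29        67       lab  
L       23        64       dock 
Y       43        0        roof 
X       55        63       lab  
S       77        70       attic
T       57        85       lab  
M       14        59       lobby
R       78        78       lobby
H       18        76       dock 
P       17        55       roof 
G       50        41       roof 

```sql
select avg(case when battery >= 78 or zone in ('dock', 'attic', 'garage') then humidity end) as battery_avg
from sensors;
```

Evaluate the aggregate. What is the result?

sensor=A: ✗
sensor=Q: ✗
sensor=L: ✓ → 23
sensor=Y: ✗
sensor=X: ✗
sensor=S: ✓ → 77
sensor=T: ✓ → 57
sensor=M: ✗
sensor=R: ✓ → 78
sensor=H: ✓ → 18
sensor=P: ✗
sensor=G: ✗
battery_avg = (23 + 77 + 57 + 78 + 18) / 5 = 50.6

50.6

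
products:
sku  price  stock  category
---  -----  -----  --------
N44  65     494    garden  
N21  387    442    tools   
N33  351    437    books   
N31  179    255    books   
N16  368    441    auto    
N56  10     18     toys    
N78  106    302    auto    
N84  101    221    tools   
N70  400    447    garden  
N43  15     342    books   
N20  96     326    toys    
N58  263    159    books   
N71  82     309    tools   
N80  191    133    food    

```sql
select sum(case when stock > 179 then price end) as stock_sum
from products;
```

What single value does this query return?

2150

sku=N44: ✓ → 65
sku=N21: ✓ → 387
sku=N33: ✓ → 351
sku=N31: ✓ → 179
sku=N16: ✓ → 368
sku=N56: ✗
sku=N78: ✓ → 106
sku=N84: ✓ → 101
sku=N70: ✓ → 400
sku=N43: ✓ → 15
sku=N20: ✓ → 96
sku=N58: ✗
sku=N71: ✓ → 82
sku=N80: ✗
stock_sum = 65 + 387 + 351 + 179 + 368 + 106 + 101 + 400 + 15 + 96 + 82 = 2150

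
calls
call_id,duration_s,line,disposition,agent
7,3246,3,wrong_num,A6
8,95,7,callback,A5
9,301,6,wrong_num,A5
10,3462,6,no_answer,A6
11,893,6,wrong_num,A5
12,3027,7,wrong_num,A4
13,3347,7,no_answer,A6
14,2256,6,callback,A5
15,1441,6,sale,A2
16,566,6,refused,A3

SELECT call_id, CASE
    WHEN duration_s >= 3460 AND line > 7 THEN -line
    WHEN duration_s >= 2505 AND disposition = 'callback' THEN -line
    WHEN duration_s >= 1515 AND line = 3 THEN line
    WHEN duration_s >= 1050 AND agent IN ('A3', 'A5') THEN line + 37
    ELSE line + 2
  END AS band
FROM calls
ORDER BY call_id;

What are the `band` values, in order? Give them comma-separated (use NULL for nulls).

3, 9, 8, 8, 8, 9, 9, 43, 8, 8

call_id=7: duration_s >= 1515 AND line = 3 → 3
call_id=8: ELSE → 9
call_id=9: ELSE → 8
call_id=10: ELSE → 8
call_id=11: ELSE → 8
call_id=12: ELSE → 9
call_id=13: ELSE → 9
call_id=14: duration_s >= 1050 AND agent IN ('A3', 'A5') → 43
call_id=15: ELSE → 8
call_id=16: ELSE → 8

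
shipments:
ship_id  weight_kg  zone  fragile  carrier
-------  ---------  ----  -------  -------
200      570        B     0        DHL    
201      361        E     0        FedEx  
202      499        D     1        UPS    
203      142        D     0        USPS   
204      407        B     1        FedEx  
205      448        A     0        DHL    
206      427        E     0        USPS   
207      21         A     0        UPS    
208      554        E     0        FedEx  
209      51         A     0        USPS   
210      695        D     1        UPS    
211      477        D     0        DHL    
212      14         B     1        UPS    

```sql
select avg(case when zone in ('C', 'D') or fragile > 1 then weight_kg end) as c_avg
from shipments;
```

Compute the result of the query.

ship_id=200: ✗
ship_id=201: ✗
ship_id=202: ✓ → 499
ship_id=203: ✓ → 142
ship_id=204: ✗
ship_id=205: ✗
ship_id=206: ✗
ship_id=207: ✗
ship_id=208: ✗
ship_id=209: ✗
ship_id=210: ✓ → 695
ship_id=211: ✓ → 477
ship_id=212: ✗
c_avg = (499 + 142 + 695 + 477) / 4 = 453.25

453.25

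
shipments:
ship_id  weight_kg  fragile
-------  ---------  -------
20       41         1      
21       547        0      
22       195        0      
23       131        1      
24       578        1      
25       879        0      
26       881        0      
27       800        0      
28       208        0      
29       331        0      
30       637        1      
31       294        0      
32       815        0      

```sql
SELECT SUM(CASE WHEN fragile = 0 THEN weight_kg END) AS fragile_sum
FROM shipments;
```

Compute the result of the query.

4950

ship_id=20: ✗
ship_id=21: ✓ → 547
ship_id=22: ✓ → 195
ship_id=23: ✗
ship_id=24: ✗
ship_id=25: ✓ → 879
ship_id=26: ✓ → 881
ship_id=27: ✓ → 800
ship_id=28: ✓ → 208
ship_id=29: ✓ → 331
ship_id=30: ✗
ship_id=31: ✓ → 294
ship_id=32: ✓ → 815
fragile_sum = 547 + 195 + 879 + 881 + 800 + 208 + 331 + 294 + 815 = 4950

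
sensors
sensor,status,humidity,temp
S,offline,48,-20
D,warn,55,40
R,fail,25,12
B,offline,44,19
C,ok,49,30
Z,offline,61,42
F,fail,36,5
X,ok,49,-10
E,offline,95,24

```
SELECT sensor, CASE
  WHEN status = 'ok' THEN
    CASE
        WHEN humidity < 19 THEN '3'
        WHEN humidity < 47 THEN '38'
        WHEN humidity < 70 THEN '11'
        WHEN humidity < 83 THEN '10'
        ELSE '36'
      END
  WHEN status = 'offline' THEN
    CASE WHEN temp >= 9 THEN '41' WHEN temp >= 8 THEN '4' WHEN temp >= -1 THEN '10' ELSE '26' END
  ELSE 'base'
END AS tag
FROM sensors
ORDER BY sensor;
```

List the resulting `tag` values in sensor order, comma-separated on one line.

41, 11, base, 41, base, base, 26, 11, 41

sensor=B: status='offline' → inner[temp >= 9] → 41
sensor=C: status='ok' → inner[humidity < 70] → 11
sensor=D: status='warn' → outer ELSE → base
sensor=E: status='offline' → inner[temp >= 9] → 41
sensor=F: status='fail' → outer ELSE → base
sensor=R: status='fail' → outer ELSE → base
sensor=S: status='offline' → inner[ELSE] → 26
sensor=X: status='ok' → inner[humidity < 70] → 11
sensor=Z: status='offline' → inner[temp >= 9] → 41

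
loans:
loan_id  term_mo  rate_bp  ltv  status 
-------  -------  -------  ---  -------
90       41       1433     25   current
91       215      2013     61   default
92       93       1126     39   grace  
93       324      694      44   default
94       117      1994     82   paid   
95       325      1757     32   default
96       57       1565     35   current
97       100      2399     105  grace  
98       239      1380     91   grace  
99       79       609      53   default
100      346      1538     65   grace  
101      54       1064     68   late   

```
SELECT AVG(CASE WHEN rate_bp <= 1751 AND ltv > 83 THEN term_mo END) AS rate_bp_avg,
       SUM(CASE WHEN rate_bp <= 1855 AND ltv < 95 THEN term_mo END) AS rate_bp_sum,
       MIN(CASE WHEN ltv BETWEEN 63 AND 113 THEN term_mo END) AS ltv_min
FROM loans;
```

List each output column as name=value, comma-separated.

[rate_bp_avg: rate_bp <= 1751 AND ltv > 83]
loan_id=90: ✗
loan_id=91: ✗
loan_id=92: ✗
loan_id=93: ✗
loan_id=94: ✗
loan_id=95: ✗
loan_id=96: ✗
loan_id=97: ✗
loan_id=98: ✓ → 239
loan_id=99: ✗
loan_id=100: ✗
loan_id=101: ✗
rate_bp_avg = 239
—
[rate_bp_sum: rate_bp <= 1855 AND ltv < 95]
loan_id=90: ✓ → 41
loan_id=91: ✗
loan_id=92: ✓ → 93
loan_id=93: ✓ → 324
loan_id=94: ✗
loan_id=95: ✓ → 325
loan_id=96: ✓ → 57
loan_id=97: ✗
loan_id=98: ✓ → 239
loan_id=99: ✓ → 79
loan_id=100: ✓ → 346
loan_id=101: ✓ → 54
rate_bp_sum = 41 + 93 + 324 + 325 + 57 + 239 + 79 + 346 + 54 = 1558
—
[ltv_min: ltv BETWEEN 63 AND 113]
loan_id=90: ✗
loan_id=91: ✗
loan_id=92: ✗
loan_id=93: ✗
loan_id=94: ✓ → 117
loan_id=95: ✗
loan_id=96: ✗
loan_id=97: ✓ → 100
loan_id=98: ✓ → 239
loan_id=99: ✗
loan_id=100: ✓ → 346
loan_id=101: ✓ → 54
ltv_min = MIN(117, 100, 239, 346, 54) = 54

rate_bp_avg=239, rate_bp_sum=1558, ltv_min=54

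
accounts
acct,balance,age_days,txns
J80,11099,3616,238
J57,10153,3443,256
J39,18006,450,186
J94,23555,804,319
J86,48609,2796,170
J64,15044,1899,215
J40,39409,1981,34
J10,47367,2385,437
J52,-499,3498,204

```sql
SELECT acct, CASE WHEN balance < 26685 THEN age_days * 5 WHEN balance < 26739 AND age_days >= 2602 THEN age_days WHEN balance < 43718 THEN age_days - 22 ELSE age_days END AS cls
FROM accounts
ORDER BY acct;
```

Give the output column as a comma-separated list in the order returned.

acct=J10: ELSE → 2385
acct=J39: balance < 26685 → 2250
acct=J40: balance < 43718 → 1959
acct=J52: balance < 26685 → 17490
acct=J57: balance < 26685 → 17215
acct=J64: balance < 26685 → 9495
acct=J80: balance < 26685 → 18080
acct=J86: ELSE → 2796
acct=J94: balance < 26685 → 4020

2385, 2250, 1959, 17490, 17215, 9495, 18080, 2796, 4020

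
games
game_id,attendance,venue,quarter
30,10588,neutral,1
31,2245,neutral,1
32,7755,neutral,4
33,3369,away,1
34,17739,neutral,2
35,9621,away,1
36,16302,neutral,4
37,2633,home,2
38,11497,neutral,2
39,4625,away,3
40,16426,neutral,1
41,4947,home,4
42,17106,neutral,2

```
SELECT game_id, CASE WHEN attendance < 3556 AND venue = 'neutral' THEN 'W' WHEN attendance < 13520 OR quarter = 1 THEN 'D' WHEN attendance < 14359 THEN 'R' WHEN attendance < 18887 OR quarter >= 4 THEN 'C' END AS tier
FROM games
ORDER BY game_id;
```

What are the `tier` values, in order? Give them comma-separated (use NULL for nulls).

game_id=30: attendance < 13520 OR quarter = 1 → D
game_id=31: attendance < 3556 AND venue = 'neutral' → W
game_id=32: attendance < 13520 OR quarter = 1 → D
game_id=33: attendance < 13520 OR quarter = 1 → D
game_id=34: attendance < 18887 OR quarter >= 4 → C
game_id=35: attendance < 13520 OR quarter = 1 → D
game_id=36: attendance < 18887 OR quarter >= 4 → C
game_id=37: attendance < 13520 OR quarter = 1 → D
game_id=38: attendance < 13520 OR quarter = 1 → D
game_id=39: attendance < 13520 OR quarter = 1 → D
game_id=40: attendance < 13520 OR quarter = 1 → D
game_id=41: attendance < 13520 OR quarter = 1 → D
game_id=42: attendance < 18887 OR quarter >= 4 → C

D, W, D, D, C, D, C, D, D, D, D, D, C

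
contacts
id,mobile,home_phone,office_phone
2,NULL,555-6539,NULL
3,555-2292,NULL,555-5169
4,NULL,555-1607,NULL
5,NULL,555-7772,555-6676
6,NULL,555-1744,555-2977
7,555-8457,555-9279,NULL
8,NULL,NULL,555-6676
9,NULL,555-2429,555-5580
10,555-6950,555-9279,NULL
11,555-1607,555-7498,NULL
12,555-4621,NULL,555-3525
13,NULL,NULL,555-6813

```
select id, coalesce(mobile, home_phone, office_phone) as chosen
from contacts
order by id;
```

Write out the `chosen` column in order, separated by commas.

id=2: mobile=NULL, home_phone=555-6539 → 555-6539
id=3: mobile=555-2292 → 555-2292
id=4: mobile=NULL, home_phone=555-1607 → 555-1607
id=5: mobile=NULL, home_phone=555-7772 → 555-7772
id=6: mobile=NULL, home_phone=555-1744 → 555-1744
id=7: mobile=555-8457 → 555-8457
id=8: mobile=NULL, home_phone=NULL, office_phone=555-6676 → 555-6676
id=9: mobile=NULL, home_phone=555-2429 → 555-2429
id=10: mobile=555-6950 → 555-6950
id=11: mobile=555-1607 → 555-1607
id=12: mobile=555-4621 → 555-4621
id=13: mobile=NULL, home_phone=NULL, office_phone=555-6813 → 555-6813

555-6539, 555-2292, 555-1607, 555-7772, 555-1744, 555-8457, 555-6676, 555-2429, 555-6950, 555-1607, 555-4621, 555-6813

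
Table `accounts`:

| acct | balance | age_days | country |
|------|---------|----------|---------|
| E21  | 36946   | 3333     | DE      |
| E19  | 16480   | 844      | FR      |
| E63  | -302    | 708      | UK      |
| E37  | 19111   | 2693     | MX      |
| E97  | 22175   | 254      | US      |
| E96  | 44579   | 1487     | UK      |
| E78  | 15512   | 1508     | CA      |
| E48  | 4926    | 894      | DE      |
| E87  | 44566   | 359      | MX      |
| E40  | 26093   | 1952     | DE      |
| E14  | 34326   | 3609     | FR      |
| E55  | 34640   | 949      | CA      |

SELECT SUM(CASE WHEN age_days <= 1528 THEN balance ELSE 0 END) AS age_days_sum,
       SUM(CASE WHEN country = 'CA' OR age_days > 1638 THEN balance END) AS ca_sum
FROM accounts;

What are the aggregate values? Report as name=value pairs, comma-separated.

age_days_sum=182576, ca_sum=166628

[age_days_sum: age_days <= 1528]
acct=E21: ✗
acct=E19: ✓ → 16480
acct=E63: ✓ → -302
acct=E37: ✗
acct=E97: ✓ → 22175
acct=E96: ✓ → 44579
acct=E78: ✓ → 15512
acct=E48: ✓ → 4926
acct=E87: ✓ → 44566
acct=E40: ✗
acct=E14: ✗
acct=E55: ✓ → 34640
age_days_sum = 16480 + -302 + 22175 + 44579 + 15512 + 4926 + 44566 + 34640 = 182576
—
[ca_sum: country = 'CA' OR age_days > 1638]
acct=E21: ✓ → 36946
acct=E19: ✗
acct=E63: ✗
acct=E37: ✓ → 19111
acct=E97: ✗
acct=E96: ✗
acct=E78: ✓ → 15512
acct=E48: ✗
acct=E87: ✗
acct=E40: ✓ → 26093
acct=E14: ✓ → 34326
acct=E55: ✓ → 34640
ca_sum = 36946 + 19111 + 15512 + 26093 + 34326 + 34640 = 166628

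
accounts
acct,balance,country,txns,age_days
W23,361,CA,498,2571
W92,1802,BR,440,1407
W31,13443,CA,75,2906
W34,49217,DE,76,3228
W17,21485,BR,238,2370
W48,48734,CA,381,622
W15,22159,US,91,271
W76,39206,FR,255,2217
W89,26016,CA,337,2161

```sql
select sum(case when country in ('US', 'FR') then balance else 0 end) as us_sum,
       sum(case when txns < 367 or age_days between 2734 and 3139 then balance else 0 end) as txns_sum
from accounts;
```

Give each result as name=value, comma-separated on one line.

[us_sum: country in ('US', 'FR')]
acct=W23: ✗
acct=W92: ✗
acct=W31: ✗
acct=W34: ✗
acct=W17: ✗
acct=W48: ✗
acct=W15: ✓ → 22159
acct=W76: ✓ → 39206
acct=W89: ✗
us_sum = 22159 + 39206 = 61365
—
[txns_sum: txns < 367 or age_days between 2734 and 3139]
acct=W23: ✗
acct=W92: ✗
acct=W31: ✓ → 13443
acct=W34: ✓ → 49217
acct=W17: ✓ → 21485
acct=W48: ✗
acct=W15: ✓ → 22159
acct=W76: ✓ → 39206
acct=W89: ✓ → 26016
txns_sum = 13443 + 49217 + 21485 + 22159 + 39206 + 26016 = 171526

us_sum=61365, txns_sum=171526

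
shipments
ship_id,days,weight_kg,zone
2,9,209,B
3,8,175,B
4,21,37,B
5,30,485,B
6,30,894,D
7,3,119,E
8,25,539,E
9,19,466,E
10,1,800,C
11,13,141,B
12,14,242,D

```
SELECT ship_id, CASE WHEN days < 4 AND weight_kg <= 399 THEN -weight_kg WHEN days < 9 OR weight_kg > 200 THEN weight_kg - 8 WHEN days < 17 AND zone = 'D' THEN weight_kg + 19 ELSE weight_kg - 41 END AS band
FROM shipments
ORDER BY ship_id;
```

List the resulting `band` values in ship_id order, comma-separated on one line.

201, 167, -4, 477, 886, -119, 531, 458, 792, 100, 234

ship_id=2: days < 9 OR weight_kg > 200 → 201
ship_id=3: days < 9 OR weight_kg > 200 → 167
ship_id=4: ELSE → -4
ship_id=5: days < 9 OR weight_kg > 200 → 477
ship_id=6: days < 9 OR weight_kg > 200 → 886
ship_id=7: days < 4 AND weight_kg <= 399 → -119
ship_id=8: days < 9 OR weight_kg > 200 → 531
ship_id=9: days < 9 OR weight_kg > 200 → 458
ship_id=10: days < 9 OR weight_kg > 200 → 792
ship_id=11: ELSE → 100
ship_id=12: days < 9 OR weight_kg > 200 → 234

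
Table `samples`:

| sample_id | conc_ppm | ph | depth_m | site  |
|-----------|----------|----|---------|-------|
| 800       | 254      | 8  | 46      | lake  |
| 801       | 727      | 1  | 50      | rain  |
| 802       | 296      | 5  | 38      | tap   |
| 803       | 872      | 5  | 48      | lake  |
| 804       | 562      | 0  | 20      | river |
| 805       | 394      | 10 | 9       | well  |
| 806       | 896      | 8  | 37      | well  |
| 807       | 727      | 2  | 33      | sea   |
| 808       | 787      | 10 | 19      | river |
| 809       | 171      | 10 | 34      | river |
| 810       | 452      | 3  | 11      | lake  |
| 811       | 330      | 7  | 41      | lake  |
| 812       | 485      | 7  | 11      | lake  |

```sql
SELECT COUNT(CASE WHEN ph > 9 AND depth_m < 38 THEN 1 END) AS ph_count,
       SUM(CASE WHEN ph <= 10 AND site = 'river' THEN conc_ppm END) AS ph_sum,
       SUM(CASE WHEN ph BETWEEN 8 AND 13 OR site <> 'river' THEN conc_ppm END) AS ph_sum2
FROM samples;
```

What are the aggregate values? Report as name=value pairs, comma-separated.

ph_count=3, ph_sum=1520, ph_sum2=6391

[ph_count: ph > 9 AND depth_m < 38]
sample_id=800: ✗
sample_id=801: ✗
sample_id=802: ✗
sample_id=803: ✗
sample_id=804: ✗
sample_id=805: ✓ → 1
sample_id=806: ✗
sample_id=807: ✗
sample_id=808: ✓ → 1
sample_id=809: ✓ → 1
sample_id=810: ✗
sample_id=811: ✗
sample_id=812: ✗
ph_count = COUNT(1, 1, 1) = 3
—
[ph_sum: ph <= 10 AND site = 'river']
sample_id=800: ✗
sample_id=801: ✗
sample_id=802: ✗
sample_id=803: ✗
sample_id=804: ✓ → 562
sample_id=805: ✗
sample_id=806: ✗
sample_id=807: ✗
sample_id=808: ✓ → 787
sample_id=809: ✓ → 171
sample_id=810: ✗
sample_id=811: ✗
sample_id=812: ✗
ph_sum = 562 + 787 + 171 = 1520
—
[ph_sum2: ph BETWEEN 8 AND 13 OR site <> 'river']
sample_id=800: ✓ → 254
sample_id=801: ✓ → 727
sample_id=802: ✓ → 296
sample_id=803: ✓ → 872
sample_id=804: ✗
sample_id=805: ✓ → 394
sample_id=806: ✓ → 896
sample_id=807: ✓ → 727
sample_id=808: ✓ → 787
sample_id=809: ✓ → 171
sample_id=810: ✓ → 452
sample_id=811: ✓ → 330
sample_id=812: ✓ → 485
ph_sum2 = 254 + 727 + 296 + 872 + 394 + 896 + 727 + 787 + 171 + 452 + 330 + 485 = 6391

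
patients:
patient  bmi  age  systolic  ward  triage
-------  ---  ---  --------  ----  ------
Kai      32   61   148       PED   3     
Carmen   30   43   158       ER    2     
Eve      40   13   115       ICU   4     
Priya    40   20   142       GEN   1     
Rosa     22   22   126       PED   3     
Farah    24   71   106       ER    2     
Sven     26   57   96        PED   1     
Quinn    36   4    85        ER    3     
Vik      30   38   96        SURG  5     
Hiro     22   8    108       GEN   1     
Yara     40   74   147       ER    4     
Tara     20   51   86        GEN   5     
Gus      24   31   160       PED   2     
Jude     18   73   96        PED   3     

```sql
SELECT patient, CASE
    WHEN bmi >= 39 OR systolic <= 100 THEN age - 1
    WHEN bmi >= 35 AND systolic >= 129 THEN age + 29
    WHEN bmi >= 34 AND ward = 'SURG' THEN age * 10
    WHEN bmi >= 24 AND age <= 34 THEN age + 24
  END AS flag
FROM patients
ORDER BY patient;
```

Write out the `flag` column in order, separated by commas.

patient=Carmen: (no match → NULL) → NULL
patient=Eve: bmi >= 39 OR systolic <= 100 → 12
patient=Farah: (no match → NULL) → NULL
patient=Gus: bmi >= 24 AND age <= 34 → 55
patient=Hiro: (no match → NULL) → NULL
patient=Jude: bmi >= 39 OR systolic <= 100 → 72
patient=Kai: (no match → NULL) → NULL
patient=Priya: bmi >= 39 OR systolic <= 100 → 19
patient=Quinn: bmi >= 39 OR systolic <= 100 → 3
patient=Rosa: (no match → NULL) → NULL
patient=Sven: bmi >= 39 OR systolic <= 100 → 56
patient=Tara: bmi >= 39 OR systolic <= 100 → 50
patient=Vik: bmi >= 39 OR systolic <= 100 → 37
patient=Yara: bmi >= 39 OR systolic <= 100 → 73

NULL, 12, NULL, 55, NULL, 72, NULL, 19, 3, NULL, 56, 50, 37, 73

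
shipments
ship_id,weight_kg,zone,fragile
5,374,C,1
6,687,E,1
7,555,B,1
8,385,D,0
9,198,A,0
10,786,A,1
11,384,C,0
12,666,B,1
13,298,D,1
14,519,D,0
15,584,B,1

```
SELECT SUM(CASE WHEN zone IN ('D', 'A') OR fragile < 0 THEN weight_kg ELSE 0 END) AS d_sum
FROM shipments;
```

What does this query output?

2186

ship_id=5: ✗
ship_id=6: ✗
ship_id=7: ✗
ship_id=8: ✓ → 385
ship_id=9: ✓ → 198
ship_id=10: ✓ → 786
ship_id=11: ✗
ship_id=12: ✗
ship_id=13: ✓ → 298
ship_id=14: ✓ → 519
ship_id=15: ✗
d_sum = 385 + 198 + 786 + 298 + 519 = 2186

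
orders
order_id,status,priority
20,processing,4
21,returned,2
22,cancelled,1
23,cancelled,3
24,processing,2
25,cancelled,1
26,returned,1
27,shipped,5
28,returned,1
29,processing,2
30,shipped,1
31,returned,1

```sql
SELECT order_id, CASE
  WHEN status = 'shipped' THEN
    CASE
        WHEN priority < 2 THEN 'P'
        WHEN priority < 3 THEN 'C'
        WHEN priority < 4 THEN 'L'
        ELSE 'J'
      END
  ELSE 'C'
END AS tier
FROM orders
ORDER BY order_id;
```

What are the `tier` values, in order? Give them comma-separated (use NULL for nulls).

C, C, C, C, C, C, C, J, C, C, P, C

order_id=20: status='processing' → outer ELSE → C
order_id=21: status='returned' → outer ELSE → C
order_id=22: status='cancelled' → outer ELSE → C
order_id=23: status='cancelled' → outer ELSE → C
order_id=24: status='processing' → outer ELSE → C
order_id=25: status='cancelled' → outer ELSE → C
order_id=26: status='returned' → outer ELSE → C
order_id=27: status='shipped' → inner[ELSE] → J
order_id=28: status='returned' → outer ELSE → C
order_id=29: status='processing' → outer ELSE → C
order_id=30: status='shipped' → inner[priority < 2] → P
order_id=31: status='returned' → outer ELSE → C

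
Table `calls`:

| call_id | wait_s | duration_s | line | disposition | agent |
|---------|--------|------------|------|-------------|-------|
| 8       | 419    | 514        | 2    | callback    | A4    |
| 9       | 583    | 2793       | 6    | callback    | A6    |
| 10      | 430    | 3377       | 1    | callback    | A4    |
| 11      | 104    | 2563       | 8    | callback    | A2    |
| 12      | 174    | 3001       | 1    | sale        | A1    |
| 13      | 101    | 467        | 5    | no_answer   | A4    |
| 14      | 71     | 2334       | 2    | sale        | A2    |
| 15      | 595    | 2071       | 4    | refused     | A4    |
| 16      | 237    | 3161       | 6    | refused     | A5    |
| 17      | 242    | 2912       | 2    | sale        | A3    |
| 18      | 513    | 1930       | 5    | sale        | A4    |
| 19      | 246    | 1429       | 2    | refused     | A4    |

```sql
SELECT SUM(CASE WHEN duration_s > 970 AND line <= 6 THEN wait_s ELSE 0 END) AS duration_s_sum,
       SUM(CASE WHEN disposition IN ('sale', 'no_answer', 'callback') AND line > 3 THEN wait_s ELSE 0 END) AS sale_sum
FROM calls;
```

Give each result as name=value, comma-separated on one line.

duration_s_sum=3091, sale_sum=1301

[duration_s_sum: duration_s > 970 AND line <= 6]
call_id=8: ✗
call_id=9: ✓ → 583
call_id=10: ✓ → 430
call_id=11: ✗
call_id=12: ✓ → 174
call_id=13: ✗
call_id=14: ✓ → 71
call_id=15: ✓ → 595
call_id=16: ✓ → 237
call_id=17: ✓ → 242
call_id=18: ✓ → 513
call_id=19: ✓ → 246
duration_s_sum = 583 + 430 + 174 + 71 + 595 + 237 + 242 + 513 + 246 = 3091
—
[sale_sum: disposition IN ('sale', 'no_answer', 'callback') AND line > 3]
call_id=8: ✗
call_id=9: ✓ → 583
call_id=10: ✗
call_id=11: ✓ → 104
call_id=12: ✗
call_id=13: ✓ → 101
call_id=14: ✗
call_id=15: ✗
call_id=16: ✗
call_id=17: ✗
call_id=18: ✓ → 513
call_id=19: ✗
sale_sum = 583 + 104 + 101 + 513 = 1301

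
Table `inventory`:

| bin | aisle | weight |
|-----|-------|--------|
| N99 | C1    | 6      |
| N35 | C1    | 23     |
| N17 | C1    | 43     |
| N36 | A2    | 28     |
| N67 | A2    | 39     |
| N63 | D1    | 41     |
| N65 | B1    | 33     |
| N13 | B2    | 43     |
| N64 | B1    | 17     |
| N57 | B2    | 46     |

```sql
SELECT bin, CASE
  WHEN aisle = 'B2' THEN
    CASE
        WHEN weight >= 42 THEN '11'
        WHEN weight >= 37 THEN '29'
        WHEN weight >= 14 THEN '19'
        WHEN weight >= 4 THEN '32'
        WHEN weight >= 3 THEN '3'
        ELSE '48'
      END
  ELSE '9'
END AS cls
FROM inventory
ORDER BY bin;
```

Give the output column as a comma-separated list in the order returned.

bin=N13: aisle='B2' → inner[weight >= 42] → 11
bin=N17: aisle='C1' → outer ELSE → 9
bin=N35: aisle='C1' → outer ELSE → 9
bin=N36: aisle='A2' → outer ELSE → 9
bin=N57: aisle='B2' → inner[weight >= 42] → 11
bin=N63: aisle='D1' → outer ELSE → 9
bin=N64: aisle='B1' → outer ELSE → 9
bin=N65: aisle='B1' → outer ELSE → 9
bin=N67: aisle='A2' → outer ELSE → 9
bin=N99: aisle='C1' → outer ELSE → 9

11, 9, 9, 9, 11, 9, 9, 9, 9, 9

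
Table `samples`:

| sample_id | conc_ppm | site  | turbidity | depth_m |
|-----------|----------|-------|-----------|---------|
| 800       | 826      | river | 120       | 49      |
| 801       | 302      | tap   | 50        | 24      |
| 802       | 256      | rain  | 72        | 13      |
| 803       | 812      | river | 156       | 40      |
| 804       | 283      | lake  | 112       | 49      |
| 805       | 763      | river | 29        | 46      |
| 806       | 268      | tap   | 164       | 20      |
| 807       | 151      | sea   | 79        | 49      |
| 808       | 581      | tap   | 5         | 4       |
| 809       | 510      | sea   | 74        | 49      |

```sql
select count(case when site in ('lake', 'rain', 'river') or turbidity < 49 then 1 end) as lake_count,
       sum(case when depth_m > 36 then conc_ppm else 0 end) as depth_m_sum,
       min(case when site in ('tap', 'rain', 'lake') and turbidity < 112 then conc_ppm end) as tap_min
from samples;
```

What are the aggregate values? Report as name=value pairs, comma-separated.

lake_count=6, depth_m_sum=3345, tap_min=256

[lake_count: site in ('lake', 'rain', 'river') or turbidity < 49]
sample_id=800: ✓ → 1
sample_id=801: ✗
sample_id=802: ✓ → 1
sample_id=803: ✓ → 1
sample_id=804: ✓ → 1
sample_id=805: ✓ → 1
sample_id=806: ✗
sample_id=807: ✗
sample_id=808: ✓ → 1
sample_id=809: ✗
lake_count = COUNT(1, 1, 1, 1, 1, 1) = 6
—
[depth_m_sum: depth_m > 36]
sample_id=800: ✓ → 826
sample_id=801: ✗
sample_id=802: ✗
sample_id=803: ✓ → 812
sample_id=804: ✓ → 283
sample_id=805: ✓ → 763
sample_id=806: ✗
sample_id=807: ✓ → 151
sample_id=808: ✗
sample_id=809: ✓ → 510
depth_m_sum = 826 + 812 + 283 + 763 + 151 + 510 = 3345
—
[tap_min: site in ('tap', 'rain', 'lake') and turbidity < 112]
sample_id=800: ✗
sample_id=801: ✓ → 302
sample_id=802: ✓ → 256
sample_id=803: ✗
sample_id=804: ✗
sample_id=805: ✗
sample_id=806: ✗
sample_id=807: ✗
sample_id=808: ✓ → 581
sample_id=809: ✗
tap_min = MIN(302, 256, 581) = 256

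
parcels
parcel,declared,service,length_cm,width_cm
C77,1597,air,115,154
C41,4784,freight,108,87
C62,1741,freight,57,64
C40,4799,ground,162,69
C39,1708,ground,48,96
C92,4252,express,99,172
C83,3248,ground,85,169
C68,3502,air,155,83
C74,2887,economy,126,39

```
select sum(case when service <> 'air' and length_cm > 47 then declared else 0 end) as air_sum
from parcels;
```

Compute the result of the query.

23419

parcel=C77: ✗
parcel=C41: ✓ → 4784
parcel=C62: ✓ → 1741
parcel=C40: ✓ → 4799
parcel=C39: ✓ → 1708
parcel=C92: ✓ → 4252
parcel=C83: ✓ → 3248
parcel=C68: ✗
parcel=C74: ✓ → 2887
air_sum = 4784 + 1741 + 4799 + 1708 + 4252 + 3248 + 2887 = 23419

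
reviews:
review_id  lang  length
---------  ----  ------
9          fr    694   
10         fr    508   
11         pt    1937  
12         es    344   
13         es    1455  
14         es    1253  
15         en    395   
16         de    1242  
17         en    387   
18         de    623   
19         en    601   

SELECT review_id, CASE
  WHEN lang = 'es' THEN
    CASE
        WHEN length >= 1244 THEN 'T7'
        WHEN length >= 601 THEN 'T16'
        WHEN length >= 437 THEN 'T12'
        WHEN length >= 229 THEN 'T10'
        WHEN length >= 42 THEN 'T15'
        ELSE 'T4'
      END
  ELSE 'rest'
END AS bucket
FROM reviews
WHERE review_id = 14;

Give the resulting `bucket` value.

review_id = 14: lang=es, length=1253.
lang='es' → inner[length >= 1244] → T7

T7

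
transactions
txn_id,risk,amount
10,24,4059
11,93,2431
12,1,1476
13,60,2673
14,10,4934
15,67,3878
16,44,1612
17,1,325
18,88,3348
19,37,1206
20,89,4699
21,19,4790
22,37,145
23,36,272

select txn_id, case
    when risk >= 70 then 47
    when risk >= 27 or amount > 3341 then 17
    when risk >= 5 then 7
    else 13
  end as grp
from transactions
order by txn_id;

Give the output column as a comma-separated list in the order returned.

txn_id=10: risk >= 27 or amount > 3341 → 17
txn_id=11: risk >= 70 → 47
txn_id=12: ELSE → 13
txn_id=13: risk >= 27 or amount > 3341 → 17
txn_id=14: risk >= 27 or amount > 3341 → 17
txn_id=15: risk >= 27 or amount > 3341 → 17
txn_id=16: risk >= 27 or amount > 3341 → 17
txn_id=17: ELSE → 13
txn_id=18: risk >= 70 → 47
txn_id=19: risk >= 27 or amount > 3341 → 17
txn_id=20: risk >= 70 → 47
txn_id=21: risk >= 27 or amount > 3341 → 17
txn_id=22: risk >= 27 or amount > 3341 → 17
txn_id=23: risk >= 27 or amount > 3341 → 17

17, 47, 13, 17, 17, 17, 17, 13, 47, 17, 47, 17, 17, 17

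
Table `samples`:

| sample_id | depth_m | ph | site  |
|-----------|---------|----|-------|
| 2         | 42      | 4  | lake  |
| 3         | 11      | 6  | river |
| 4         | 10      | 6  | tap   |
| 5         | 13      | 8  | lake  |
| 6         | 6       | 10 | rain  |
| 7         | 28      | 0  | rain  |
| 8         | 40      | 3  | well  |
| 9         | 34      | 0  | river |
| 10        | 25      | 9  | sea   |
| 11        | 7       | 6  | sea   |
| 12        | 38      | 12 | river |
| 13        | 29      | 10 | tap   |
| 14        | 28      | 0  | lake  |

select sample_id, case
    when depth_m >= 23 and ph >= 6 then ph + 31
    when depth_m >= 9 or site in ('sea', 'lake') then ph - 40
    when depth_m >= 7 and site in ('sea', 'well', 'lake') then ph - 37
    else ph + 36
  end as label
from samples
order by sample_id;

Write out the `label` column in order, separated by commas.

sample_id=2: depth_m >= 9 or site in ('sea', 'lake') → -36
sample_id=3: depth_m >= 9 or site in ('sea', 'lake') → -34
sample_id=4: depth_m >= 9 or site in ('sea', 'lake') → -34
sample_id=5: depth_m >= 9 or site in ('sea', 'lake') → -32
sample_id=6: ELSE → 46
sample_id=7: depth_m >= 9 or site in ('sea', 'lake') → -40
sample_id=8: depth_m >= 9 or site in ('sea', 'lake') → -37
sample_id=9: depth_m >= 9 or site in ('sea', 'lake') → -40
sample_id=10: depth_m >= 23 and ph >= 6 → 40
sample_id=11: depth_m >= 9 or site in ('sea', 'lake') → -34
sample_id=12: depth_m >= 23 and ph >= 6 → 43
sample_id=13: depth_m >= 23 and ph >= 6 → 41
sample_id=14: depth_m >= 9 or site in ('sea', 'lake') → -40

-36, -34, -34, -32, 46, -40, -37, -40, 40, -34, 43, 41, -40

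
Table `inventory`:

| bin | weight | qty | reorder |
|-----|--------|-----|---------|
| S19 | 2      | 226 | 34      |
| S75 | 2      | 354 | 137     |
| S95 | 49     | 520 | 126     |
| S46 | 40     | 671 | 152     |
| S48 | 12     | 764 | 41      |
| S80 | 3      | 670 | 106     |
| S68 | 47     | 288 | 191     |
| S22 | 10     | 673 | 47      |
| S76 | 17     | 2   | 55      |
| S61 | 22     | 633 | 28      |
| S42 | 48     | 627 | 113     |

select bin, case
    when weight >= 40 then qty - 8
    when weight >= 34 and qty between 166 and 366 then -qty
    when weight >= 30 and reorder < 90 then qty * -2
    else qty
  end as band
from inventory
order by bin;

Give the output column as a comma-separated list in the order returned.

bin=S19: ELSE → 226
bin=S22: ELSE → 673
bin=S42: weight >= 40 → 619
bin=S46: weight >= 40 → 663
bin=S48: ELSE → 764
bin=S61: ELSE → 633
bin=S68: weight >= 40 → 280
bin=S75: ELSE → 354
bin=S76: ELSE → 2
bin=S80: ELSE → 670
bin=S95: weight >= 40 → 512

226, 673, 619, 663, 764, 633, 280, 354, 2, 670, 512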